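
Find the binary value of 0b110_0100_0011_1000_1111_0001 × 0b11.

Multiply each base-2 digit by 3, carrying:
  1×3 = 3 → write 1 carry 1
  0×3+1 = 1 → write 1
  0×3 = 0 → write 0
  0×3 = 0 → write 0
  1×3 = 3 → write 1 carry 1
  1×3+1 = 4 → write 0 carry 2
  1×3+2 = 5 → write 1 carry 2
  1×3+2 = 5 → write 1 carry 2
  0×3+2 = 2 → write 0 carry 1
  0×3+1 = 1 → write 1
  0×3 = 0 → write 0
  1×3 = 3 → write 1 carry 1
  1×3+1 = 4 → write 0 carry 2
  1×3+2 = 5 → write 1 carry 2
  0×3+2 = 2 → write 0 carry 1
  0×3+1 = 1 → write 1
  0×3 = 0 → write 0
  0×3 = 0 → write 0
  1×3 = 3 → write 1 carry 1
  0×3+1 = 1 → write 1
  0×3 = 0 → write 0
  1×3 = 3 → write 1 carry 1
  1×3+1 = 4 → write 0 carry 2
  remaining carry: 10

0b1001011001010101011010011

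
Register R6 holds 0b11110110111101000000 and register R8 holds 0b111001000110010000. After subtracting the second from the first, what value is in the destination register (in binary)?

0b10111101110110110000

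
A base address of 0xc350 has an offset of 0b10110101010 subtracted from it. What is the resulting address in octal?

0o136646

0xc350 = 0o141520 in octal.
0b10110101010 = 0o2652 in octal.
Subtract column by column in base 8:
  0-2 → 6 (borrow)
  2-5-1 → 4 (borrow)
  5-6-1 → 6 (borrow)
  1-2-1 → 6 (borrow)
  4-0-1 → 3
  1-0 → 1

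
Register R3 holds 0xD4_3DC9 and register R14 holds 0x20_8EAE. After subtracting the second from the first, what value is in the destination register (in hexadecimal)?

Subtract column by column in base 16:
  9-E → B (borrow)
  C-A-1 → 1
  D-E → F (borrow)
  3-8-1 → A (borrow)
  4-0-1 → 3
  D-2 → B

0xB3AF1B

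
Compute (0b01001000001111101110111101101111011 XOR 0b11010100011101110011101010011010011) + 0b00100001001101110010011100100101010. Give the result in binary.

First 0b01001000001111101110111101101111011 XOR 0b11010100011101110011101010011010011 = 0b10011100010010011101010111110101000.
Add column by column in base 2, right to left:
  0+0 = 0
  0+1 = 1
  0+0 = 0
  1+1 = 0 carry 1
  0+0+1 = 1
  1+1 = 0 carry 1
  0+0+1 = 1
  1+0 = 1
  1+1 = 0 carry 1
  1+0+1 = 0 carry 1
  1+0+1 = 0 carry 1
  1+1+1 = 1 carry 1
  0+1+1 = 0 carry 1
  1+1+1 = 1 carry 1
  0+0+1 = 1
  1+0 = 1
  0+1 = 1
  1+0 = 1
  1+0 = 1
  1+1 = 0 carry 1
  0+1+1 = 0 carry 1
  0+1+1 = 0 carry 1
  1+0+1 = 0 carry 1
  0+1+1 = 0 carry 1
  0+1+1 = 0 carry 1
  1+0+1 = 0 carry 1
  0+0+1 = 1
  0+1 = 1
  0+0 = 0
  1+0 = 1
  1+0 = 1
  1+0 = 1
  0+1 = 1
  0+0 = 0
  1+0 = 1

0b10111101100000001111110100011010010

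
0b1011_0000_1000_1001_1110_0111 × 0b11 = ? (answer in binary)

0b10000100011001110110110101

Multiply each base-2 digit by 3, carrying:
  1×3 = 3 → write 1 carry 1
  1×3+1 = 4 → write 0 carry 2
  1×3+2 = 5 → write 1 carry 2
  0×3+2 = 2 → write 0 carry 1
  0×3+1 = 1 → write 1
  1×3 = 3 → write 1 carry 1
  1×3+1 = 4 → write 0 carry 2
  1×3+2 = 5 → write 1 carry 2
  1×3+2 = 5 → write 1 carry 2
  0×3+2 = 2 → write 0 carry 1
  0×3+1 = 1 → write 1
  1×3 = 3 → write 1 carry 1
  0×3+1 = 1 → write 1
  0×3 = 0 → write 0
  0×3 = 0 → write 0
  1×3 = 3 → write 1 carry 1
  0×3+1 = 1 → write 1
  0×3 = 0 → write 0
  0×3 = 0 → write 0
  0×3 = 0 → write 0
  1×3 = 3 → write 1 carry 1
  1×3+1 = 4 → write 0 carry 2
  0×3+2 = 2 → write 0 carry 1
  1×3+1 = 4 → write 0 carry 2
  remaining carry: 10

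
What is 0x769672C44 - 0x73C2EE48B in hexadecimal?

0x2D3847B9

Subtract column by column in base 16:
  4-B → 9 (borrow)
  4-8-1 → B (borrow)
  C-4-1 → 7
  2-E → 4 (borrow)
  7-E-1 → 8 (borrow)
  6-2-1 → 3
  9-C → D (borrow)
  6-3-1 → 2
  7-7 → 0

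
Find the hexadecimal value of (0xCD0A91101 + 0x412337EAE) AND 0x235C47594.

0x20C40584

Add column by column in base 16, right to left:
  1+E = F
  0+A = A
  1+E = F
  1+7 = 8
  9+3 = C
  A+3 = D
  0+2 = 2
  D+1 = E
  C+4 = 0 carry 1
  final carry 1
Sum = 0x10E2DC8FAF; now AND with 0x235C47594:
  1&0=0, 0&2=0, E&3=2, 2&5=0, D&C=C, C&4=4, 8&7=0, F&5=5, A&9=8, F&4=4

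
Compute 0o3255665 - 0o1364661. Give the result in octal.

Subtract column by column in base 8:
  5-1 → 4
  6-6 → 0
  6-6 → 0
  5-4 → 1
  5-6 → 7 (borrow)
  2-3-1 → 6 (borrow)
  3-1-1 → 1

0o1671004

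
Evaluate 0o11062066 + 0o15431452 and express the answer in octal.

Add column by column in base 8, right to left:
  6+2 = 0 carry 1
  6+5+1 = 4 carry 1
  0+4+1 = 5
  2+1 = 3
  6+3 = 1 carry 1
  0+4+1 = 5
  1+5 = 6
  1+1 = 2

0o26513540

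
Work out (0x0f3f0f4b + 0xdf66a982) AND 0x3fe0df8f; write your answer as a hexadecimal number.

0x2ea0988d

Add column by column in base 16, right to left:
  b+2 = d
  4+8 = c
  f+9 = 8 carry 1
  0+a+1 = b
  f+6 = 5 carry 1
  3+6+1 = a
  f+f = e carry 1
  0+d+1 = e
Sum = 0xeea5b8cd; now AND with 0x3fe0df8f:
  e&3=2, e&f=e, a&e=a, 5&0=0, b&d=9, 8&f=8, c&8=8, d&f=d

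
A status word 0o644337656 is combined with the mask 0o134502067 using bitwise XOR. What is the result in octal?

XOR each oct digit independently (no carries):
  6^1=7, 4^3=7, 4^4=0, 3^5=6, 3^0=3, 7^2=5, 6^0=6, 5^6=3, 6^7=1

0o770635631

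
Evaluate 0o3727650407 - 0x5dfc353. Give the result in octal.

0o3137706664

0x5dfc353 = 0o567741523 in octal.
Subtract column by column in base 8:
  7-3 → 4
  0-2 → 6 (borrow)
  4-5-1 → 6 (borrow)
  0-1-1 → 6 (borrow)
  5-4-1 → 0
  6-7 → 7 (borrow)
  7-7-1 → 7 (borrow)
  2-6-1 → 3 (borrow)
  7-5-1 → 1
  3-0 → 3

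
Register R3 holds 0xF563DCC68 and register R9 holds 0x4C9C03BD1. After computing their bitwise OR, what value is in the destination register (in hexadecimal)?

0xFDFFDFFF9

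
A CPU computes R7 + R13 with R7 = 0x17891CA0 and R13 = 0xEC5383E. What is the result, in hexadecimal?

0x264E54DE

Add column by column in base 16, right to left:
  0+E = E
  A+3 = D
  C+8 = 4 carry 1
  1+3+1 = 5
  9+5 = E
  8+C = 4 carry 1
  7+E+1 = 6 carry 1
  1+0+1 = 2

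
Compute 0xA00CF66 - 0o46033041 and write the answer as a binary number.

0xA00CF66 = 0b1010000000001100111101100110 in binary.
0o46033041 = 0b100110000011011000100001 in binary.
Subtract column by column in base 2:
  0-1 → 1 (borrow)
  1-0-1 → 0
  1-0 → 1
  0-0 → 0
  0-0 → 0
  1-1 → 0
  1-0 → 1
  0-0 → 0
  1-0 → 1
  1-1 → 0
  1-1 → 0
  1-0 → 1
  0-1 → 1 (borrow)
  0-1-1 → 0 (borrow)
  1-0-1 → 0
  1-0 → 1
  0-0 → 0
  0-0 → 0
  0-0 → 0
  0-1 → 1 (borrow)
  0-1-1 → 0 (borrow)
  0-0-1 → 1 (borrow)
  0-0-1 → 1 (borrow)
  0-1-1 → 0 (borrow)
  0-0-1 → 1 (borrow)
  1-0-1 → 0
  0-0 → 0
  1-0 → 1

0b1001011010001001100101000101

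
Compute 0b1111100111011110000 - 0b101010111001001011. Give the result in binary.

0b1010010000010100101

Subtract column by column in base 2:
  0-1 → 1 (borrow)
  0-1-1 → 0 (borrow)
  0-0-1 → 1 (borrow)
  0-1-1 → 0 (borrow)
  1-0-1 → 0
  1-0 → 1
  1-1 → 0
  1-0 → 1
  0-0 → 0
  1-1 → 0
  1-1 → 0
  1-1 → 0
  0-0 → 0
  0-1 → 1 (borrow)
  1-0-1 → 0
  1-1 → 0
  1-0 → 1
  1-1 → 0
  1-0 → 1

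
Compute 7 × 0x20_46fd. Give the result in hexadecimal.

Multiply each base-16 digit by 7, carrying:
  d×7 = 91 → write b carry 5
  f×7+5 = 110 → write e carry 6
  6×7+6 = 48 → write 0 carry 3
  4×7+3 = 31 → write f carry 1
  0×7+1 = 1 → write 1
  2×7 = 14 → write e

0xe1f0eb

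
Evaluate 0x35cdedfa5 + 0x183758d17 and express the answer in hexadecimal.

0x4e0546cbc

Add column by column in base 16, right to left:
  5+7 = c
  a+1 = b
  f+d = c carry 1
  d+8+1 = 6 carry 1
  e+5+1 = 4 carry 1
  d+7+1 = 5 carry 1
  c+3+1 = 0 carry 1
  5+8+1 = e
  3+1 = 4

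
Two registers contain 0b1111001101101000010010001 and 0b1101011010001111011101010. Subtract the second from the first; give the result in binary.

0b1110011011000110100111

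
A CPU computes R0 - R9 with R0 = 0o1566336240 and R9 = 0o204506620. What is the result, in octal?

0o1361627420

Subtract column by column in base 8:
  0-0 → 0
  4-2 → 2
  2-6 → 4 (borrow)
  6-6-1 → 7 (borrow)
  3-0-1 → 2
  3-5 → 6 (borrow)
  6-4-1 → 1
  6-0 → 6
  5-2 → 3
  1-0 → 1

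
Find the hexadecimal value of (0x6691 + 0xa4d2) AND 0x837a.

Add column by column in base 16, right to left:
  1+2 = 3
  9+d = 6 carry 1
  6+4+1 = b
  6+a = 0 carry 1
  final carry 1
Sum = 0x10b63; now AND with 0x837a:
  1&0=0, 0&8=0, b&3=3, 6&7=6, 3&a=2

0x362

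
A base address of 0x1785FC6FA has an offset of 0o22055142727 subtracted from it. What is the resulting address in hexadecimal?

0o22055142727 = 0x90B4C5D7 in hexadecimal.
Subtract column by column in base 16:
  A-7 → 3
  F-D → 2
  6-5 → 1
  C-C → 0
  F-4 → B
  5-B → A (borrow)
  8-0-1 → 7
  7-9 → E (borrow)
  1-0-1 → 0

0xE7AB0123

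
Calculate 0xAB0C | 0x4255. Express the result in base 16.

0xEB5D

OR each hex digit independently (no carries):
  A|4=E, B|2=B, 0|5=5, C|5=D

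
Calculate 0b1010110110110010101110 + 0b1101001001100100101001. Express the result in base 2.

0b11000000000010111010111

Add column by column in base 2, right to left:
  0+1 = 1
  1+0 = 1
  1+0 = 1
  1+1 = 0 carry 1
  0+0+1 = 1
  1+1 = 0 carry 1
  0+0+1 = 1
  1+0 = 1
  0+1 = 1
  0+0 = 0
  1+0 = 1
  1+1 = 0 carry 1
  0+1+1 = 0 carry 1
  1+0+1 = 0 carry 1
  1+0+1 = 0 carry 1
  0+1+1 = 0 carry 1
  1+0+1 = 0 carry 1
  1+0+1 = 0 carry 1
  0+1+1 = 0 carry 1
  1+0+1 = 0 carry 1
  0+1+1 = 0 carry 1
  1+1+1 = 1 carry 1
  final carry 1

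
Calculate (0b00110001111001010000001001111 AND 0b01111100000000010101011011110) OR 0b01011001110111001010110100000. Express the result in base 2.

0b1111001110111011010111101110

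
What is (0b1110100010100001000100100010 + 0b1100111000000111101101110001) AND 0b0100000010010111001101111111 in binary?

Add column by column in base 2, right to left:
  0+1 = 1
  1+0 = 1
  0+0 = 0
  0+0 = 0
  0+1 = 1
  1+1 = 0 carry 1
  0+1+1 = 0 carry 1
  0+0+1 = 1
  1+1 = 0 carry 1
  0+1+1 = 0 carry 1
  0+0+1 = 1
  0+1 = 1
  1+1 = 0 carry 1
  0+1+1 = 0 carry 1
  0+1+1 = 0 carry 1
  0+0+1 = 1
  0+0 = 0
  1+0 = 1
  0+0 = 0
  1+0 = 1
  0+0 = 0
  0+1 = 1
  0+1 = 1
  1+1 = 0 carry 1
  0+0+1 = 1
  1+0 = 1
  1+1 = 0 carry 1
  1+1+1 = 1 carry 1
  final carry 1
Sum = 0b11011011010101000110010010011; now AND with 0b0100000010010111001101111111:
  11011011010101000110010010011
& 00100000010010111001101111111
= 00000000010000000000000010011

0b10000000000000010011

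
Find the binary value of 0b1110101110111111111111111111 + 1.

0b1110101111000000000000000000

The trailing 18 digits are 1 (max in base 2), so adding 1 cascades: they roll to 0 and the next digit up increments.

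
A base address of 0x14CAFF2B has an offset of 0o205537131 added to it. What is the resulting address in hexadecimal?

0x16E1BD84

0o205537131 = 0x216BE59 in hexadecimal.
Add column by column in base 16, right to left:
  B+9 = 4 carry 1
  2+5+1 = 8
  F+E = D carry 1
  F+B+1 = B carry 1
  A+6+1 = 1 carry 1
  C+1+1 = E
  4+2 = 6
  1+0 = 1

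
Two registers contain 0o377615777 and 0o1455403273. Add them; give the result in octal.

0o2055221272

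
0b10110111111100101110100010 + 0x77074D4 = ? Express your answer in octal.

0o1224040166

0b10110111111100101110100010 = 0o267745642 in octal.
0x77074D4 = 0o734072324 in octal.
Add column by column in base 8, right to left:
  2+4 = 6
  4+2 = 6
  6+3 = 1 carry 1
  5+2+1 = 0 carry 1
  4+7+1 = 4 carry 1
  7+0+1 = 0 carry 1
  7+4+1 = 4 carry 1
  6+3+1 = 2 carry 1
  2+7+1 = 2 carry 1
  final carry 1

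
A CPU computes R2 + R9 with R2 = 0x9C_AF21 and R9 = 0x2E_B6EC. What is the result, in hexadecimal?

Add column by column in base 16, right to left:
  1+C = D
  2+E = 0 carry 1
  F+6+1 = 6 carry 1
  A+B+1 = 6 carry 1
  C+E+1 = B carry 1
  9+2+1 = C

0xCB660D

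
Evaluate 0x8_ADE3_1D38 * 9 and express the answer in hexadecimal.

Multiply each base-16 digit by 9, carrying:
  8×9 = 72 → write 8 carry 4
  3×9+4 = 31 → write F carry 1
  D×9+1 = 118 → write 6 carry 7
  1×9+7 = 16 → write 0 carry 1
  3×9+1 = 28 → write C carry 1
  E×9+1 = 127 → write F carry 7
  D×9+7 = 124 → write C carry 7
  A×9+7 = 97 → write 1 carry 6
  8×9+6 = 78 → write E carry 4
  remaining carry: 4

0x4E1CFC06F8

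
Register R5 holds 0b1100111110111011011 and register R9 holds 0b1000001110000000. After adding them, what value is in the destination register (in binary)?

0b1110000000101011011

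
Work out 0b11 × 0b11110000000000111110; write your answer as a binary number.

0b1011010000000010111010

Multiply each base-2 digit by 3, carrying:
  0×3 = 0 → write 0
  1×3 = 3 → write 1 carry 1
  1×3+1 = 4 → write 0 carry 2
  1×3+2 = 5 → write 1 carry 2
  1×3+2 = 5 → write 1 carry 2
  1×3+2 = 5 → write 1 carry 2
  0×3+2 = 2 → write 0 carry 1
  0×3+1 = 1 → write 1
  0×3 = 0 → write 0
  0×3 = 0 → write 0
  0×3 = 0 → write 0
  0×3 = 0 → write 0
  0×3 = 0 → write 0
  0×3 = 0 → write 0
  0×3 = 0 → write 0
  0×3 = 0 → write 0
  1×3 = 3 → write 1 carry 1
  1×3+1 = 4 → write 0 carry 2
  1×3+2 = 5 → write 1 carry 2
  1×3+2 = 5 → write 1 carry 2
  remaining carry: 10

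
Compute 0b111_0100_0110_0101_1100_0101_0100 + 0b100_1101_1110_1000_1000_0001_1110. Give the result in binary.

Add column by column in base 2, right to left:
  0+0 = 0
  0+1 = 1
  1+1 = 0 carry 1
  0+1+1 = 0 carry 1
  1+1+1 = 1 carry 1
  0+0+1 = 1
  1+0 = 1
  0+0 = 0
  0+0 = 0
  0+0 = 0
  1+0 = 1
  1+1 = 0 carry 1
  1+0+1 = 0 carry 1
  0+0+1 = 1
  1+0 = 1
  0+1 = 1
  0+0 = 0
  1+1 = 0 carry 1
  1+1+1 = 1 carry 1
  0+1+1 = 0 carry 1
  0+1+1 = 0 carry 1
  0+0+1 = 1
  1+1 = 0 carry 1
  0+1+1 = 0 carry 1
  1+0+1 = 0 carry 1
  1+0+1 = 0 carry 1
  1+1+1 = 1 carry 1
  final carry 1

0b1100001001001110010001110010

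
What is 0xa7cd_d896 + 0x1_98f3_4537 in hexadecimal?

0x240c11dcd

Add column by column in base 16, right to left:
  6+7 = d
  9+3 = c
  8+5 = d
  d+4 = 1 carry 1
  d+3+1 = 1 carry 1
  c+f+1 = c carry 1
  7+8+1 = 0 carry 1
  a+9+1 = 4 carry 1
  0+1+1 = 2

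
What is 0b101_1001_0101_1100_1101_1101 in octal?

0o26256335

Group the bits in threes: 010 110 010 101 110 011 011 101 → 26256335.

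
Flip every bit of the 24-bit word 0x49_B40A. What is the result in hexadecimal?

0xB64BF5

Each hex digit d becomes F−d:
  4→B, 9→6, B→4, 4→B, 0→F, A→5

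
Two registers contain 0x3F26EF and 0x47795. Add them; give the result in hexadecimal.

0x439E84

Add column by column in base 16, right to left:
  F+5 = 4 carry 1
  E+9+1 = 8 carry 1
  6+7+1 = E
  2+7 = 9
  F+4 = 3 carry 1
  3+0+1 = 4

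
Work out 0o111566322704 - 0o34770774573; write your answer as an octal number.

0o54575326111

Subtract column by column in base 8:
  4-3 → 1
  0-7 → 1 (borrow)
  7-5-1 → 1
  2-4 → 6 (borrow)
  2-7-1 → 2 (borrow)
  3-7-1 → 3 (borrow)
  6-0-1 → 5
  6-7 → 7 (borrow)
  5-7-1 → 5 (borrow)
  1-4-1 → 4 (borrow)
  1-3-1 → 5 (borrow)
  1-0-1 → 0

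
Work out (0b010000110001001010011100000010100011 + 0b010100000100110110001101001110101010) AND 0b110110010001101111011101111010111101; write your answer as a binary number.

0b100100010000000000001001010000001101

Add column by column in base 2, right to left:
  1+0 = 1
  1+1 = 0 carry 1
  0+0+1 = 1
  0+1 = 1
  0+0 = 0
  1+1 = 0 carry 1
  0+0+1 = 1
  1+1 = 0 carry 1
  0+1+1 = 0 carry 1
  0+1+1 = 0 carry 1
  0+0+1 = 1
  0+0 = 0
  0+1 = 1
  0+0 = 0
  1+1 = 0 carry 1
  1+1+1 = 1 carry 1
  1+0+1 = 0 carry 1
  0+0+1 = 1
  0+0 = 0
  1+1 = 0 carry 1
  0+1+1 = 0 carry 1
  1+0+1 = 0 carry 1
  0+1+1 = 0 carry 1
  0+1+1 = 0 carry 1
  1+0+1 = 0 carry 1
  0+0+1 = 1
  0+1 = 1
  0+0 = 0
  1+0 = 1
  1+0 = 1
  0+0 = 0
  0+0 = 0
  0+1 = 1
  0+0 = 0
  1+1 = 0 carry 1
  final carry 1
Sum = 0b100100110110000000101001010001001101; now AND with 0b110110010001101111011101111010111101:
  100100110110000000101001010001001101
& 110110010001101111011101111010111101
= 100100010000000000001001010000001101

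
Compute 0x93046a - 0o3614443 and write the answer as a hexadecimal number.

0o3614443 = 0xf1923 in hexadecimal.
Subtract column by column in base 16:
  a-3 → 7
  6-2 → 4
  4-9 → b (borrow)
  0-1-1 → e (borrow)
  3-f-1 → 3 (borrow)
  9-0-1 → 8

0x83eb47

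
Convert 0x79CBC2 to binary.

0b11110011100101111000010

Expand each hex digit to 4 bits: 7=0111 9=1001 C=1100 B=1011 C=1100 2=0010.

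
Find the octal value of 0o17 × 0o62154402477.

0o1361133447261

Multiply each base-8 digit by 15, carrying:
  7×15 = 105 → write 1 carry 13
  7×15+13 = 118 → write 6 carry 14
  4×15+14 = 74 → write 2 carry 9
  2×15+9 = 39 → write 7 carry 4
  0×15+4 = 4 → write 4
  4×15 = 60 → write 4 carry 7
  4×15+7 = 67 → write 3 carry 8
  5×15+8 = 83 → write 3 carry 10
  1×15+10 = 25 → write 1 carry 3
  2×15+3 = 33 → write 1 carry 4
  6×15+4 = 94 → write 6 carry 11
  remaining carry: 13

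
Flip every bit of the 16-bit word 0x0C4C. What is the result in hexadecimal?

0xF3B3

Each hex digit d becomes F−d:
  0→F, C→3, 4→B, C→3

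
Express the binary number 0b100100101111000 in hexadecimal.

0x4978

Group the bits into nibbles: 0100 1001 0111 1000 → 4978.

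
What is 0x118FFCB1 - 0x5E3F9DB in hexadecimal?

0xBAC02D6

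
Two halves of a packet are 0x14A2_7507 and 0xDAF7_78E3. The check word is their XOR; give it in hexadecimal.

XOR each hex digit independently (no carries):
  1^D=C, 4^A=E, A^F=5, 2^7=5, 7^7=0, 5^8=D, 0^E=E, 7^3=4

0xCE550DE4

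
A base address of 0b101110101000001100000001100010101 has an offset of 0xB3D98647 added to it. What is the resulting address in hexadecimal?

0x228DF895C

0b101110101000001100000001100010101 = 0x175060315 in hexadecimal.
Add column by column in base 16, right to left:
  5+7 = C
  1+4 = 5
  3+6 = 9
  0+8 = 8
  6+9 = F
  0+D = D
  5+3 = 8
  7+B = 2 carry 1
  1+0+1 = 2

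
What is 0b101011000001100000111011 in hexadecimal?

Group the bits into nibbles: 1010 1100 0001 1000 0011 1011 → AC183B.

0xAC183B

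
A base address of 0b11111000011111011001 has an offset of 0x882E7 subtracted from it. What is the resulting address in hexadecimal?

0x704F2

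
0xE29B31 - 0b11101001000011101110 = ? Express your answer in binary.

0b110101000000101001000011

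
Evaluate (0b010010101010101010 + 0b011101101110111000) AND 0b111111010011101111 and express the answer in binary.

Add column by column in base 2, right to left:
  0+0 = 0
  1+0 = 1
  0+0 = 0
  1+1 = 0 carry 1
  0+1+1 = 0 carry 1
  1+1+1 = 1 carry 1
  0+0+1 = 1
  1+1 = 0 carry 1
  0+1+1 = 0 carry 1
  1+1+1 = 1 carry 1
  0+0+1 = 1
  1+1 = 0 carry 1
  0+1+1 = 0 carry 1
  1+0+1 = 0 carry 1
  0+1+1 = 0 carry 1
  0+1+1 = 0 carry 1
  1+1+1 = 1 carry 1
  final carry 1
Sum = 0b110000011001100010; now AND with 0b111111010011101111:
  110000011001100010
& 111111010011101111
= 110000010001100010

0b110000010001100010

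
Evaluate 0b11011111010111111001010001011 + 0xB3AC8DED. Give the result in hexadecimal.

0b11011111010111111001010001011 = 0x1BEBF28B in hexadecimal.
Add column by column in base 16, right to left:
  B+D = 8 carry 1
  8+E+1 = 7 carry 1
  2+D+1 = 0 carry 1
  F+8+1 = 8 carry 1
  B+C+1 = 8 carry 1
  E+A+1 = 9 carry 1
  B+3+1 = F
  1+B = C

0xCF988078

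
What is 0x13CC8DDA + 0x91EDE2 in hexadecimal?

0x145E7BBC

Add column by column in base 16, right to left:
  A+2 = C
  D+E = B carry 1
  D+D+1 = B carry 1
  8+E+1 = 7 carry 1
  C+1+1 = E
  C+9 = 5 carry 1
  3+0+1 = 4
  1+0 = 1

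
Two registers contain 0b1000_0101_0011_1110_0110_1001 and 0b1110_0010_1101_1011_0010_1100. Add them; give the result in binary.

0b1011010000001100110010101

Add column by column in base 2, right to left:
  1+0 = 1
  0+0 = 0
  0+1 = 1
  1+1 = 0 carry 1
  0+0+1 = 1
  1+1 = 0 carry 1
  1+0+1 = 0 carry 1
  0+0+1 = 1
  0+1 = 1
  1+1 = 0 carry 1
  1+0+1 = 0 carry 1
  1+1+1 = 1 carry 1
  1+1+1 = 1 carry 1
  1+0+1 = 0 carry 1
  0+1+1 = 0 carry 1
  0+1+1 = 0 carry 1
  1+0+1 = 0 carry 1
  0+1+1 = 0 carry 1
  1+0+1 = 0 carry 1
  0+0+1 = 1
  0+0 = 0
  0+1 = 1
  0+1 = 1
  1+1 = 0 carry 1
  final carry 1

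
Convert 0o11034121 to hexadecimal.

0x243851

Each octal digit is 3 bits: 1=001 1=001 0=000 3=011 4=100 1=001 2=010 1=001.
Group the bits into nibbles: 0010 0100 0011 1000 0101 0001 → 243851.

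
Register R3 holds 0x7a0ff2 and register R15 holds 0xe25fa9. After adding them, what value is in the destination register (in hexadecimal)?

0x15c6f9b

Add column by column in base 16, right to left:
  2+9 = b
  f+a = 9 carry 1
  f+f+1 = f carry 1
  0+5+1 = 6
  a+2 = c
  7+e = 5 carry 1
  final carry 1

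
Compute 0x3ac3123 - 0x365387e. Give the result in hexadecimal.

0x46f8a5

Subtract column by column in base 16:
  3-e → 5 (borrow)
  2-7-1 → a (borrow)
  1-8-1 → 8 (borrow)
  3-3-1 → f (borrow)
  c-5-1 → 6
  a-6 → 4
  3-3 → 0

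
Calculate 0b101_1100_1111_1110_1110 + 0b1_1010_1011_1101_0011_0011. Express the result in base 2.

0b1000001000110100100001

Add column by column in base 2, right to left:
  0+1 = 1
  1+1 = 0 carry 1
  1+0+1 = 0 carry 1
  1+0+1 = 0 carry 1
  0+1+1 = 0 carry 1
  1+1+1 = 1 carry 1
  1+0+1 = 0 carry 1
  1+0+1 = 0 carry 1
  1+1+1 = 1 carry 1
  1+0+1 = 0 carry 1
  1+1+1 = 1 carry 1
  1+1+1 = 1 carry 1
  0+1+1 = 0 carry 1
  0+1+1 = 0 carry 1
  1+0+1 = 0 carry 1
  1+1+1 = 1 carry 1
  1+0+1 = 0 carry 1
  0+1+1 = 0 carry 1
  1+0+1 = 0 carry 1
  0+1+1 = 0 carry 1
  0+1+1 = 0 carry 1
  final carry 1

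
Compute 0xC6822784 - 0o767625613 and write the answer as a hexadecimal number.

0xBEA2FBF9

0o767625613 = 0x7DF2B8B in hexadecimal.
Subtract column by column in base 16:
  4-B → 9 (borrow)
  8-8-1 → F (borrow)
  7-B-1 → B (borrow)
  2-2-1 → F (borrow)
  2-F-1 → 2 (borrow)
  8-D-1 → A (borrow)
  6-7-1 → E (borrow)
  C-0-1 → B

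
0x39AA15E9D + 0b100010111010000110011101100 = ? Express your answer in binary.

0b1110011110111111100110101110001001

0x39AA15E9D = 0b1110011010101000010101111010011101 in binary.
Add column by column in base 2, right to left:
  1+0 = 1
  0+0 = 0
  1+1 = 0 carry 1
  1+1+1 = 1 carry 1
  1+0+1 = 0 carry 1
  0+1+1 = 0 carry 1
  0+1+1 = 0 carry 1
  1+1+1 = 1 carry 1
  0+0+1 = 1
  1+0 = 1
  1+1 = 0 carry 1
  1+1+1 = 1 carry 1
  1+0+1 = 0 carry 1
  0+0+1 = 1
  1+0 = 1
  0+0 = 0
  1+1 = 0 carry 1
  0+0+1 = 1
  0+1 = 1
  0+1 = 1
  0+1 = 1
  1+0 = 1
  0+1 = 1
  1+0 = 1
  0+0 = 0
  1+0 = 1
  0+1 = 1
  1+0 = 1
  1+0 = 1
  0+0 = 0
  0+0 = 0
  1+0 = 1
  1+0 = 1
  1+0 = 1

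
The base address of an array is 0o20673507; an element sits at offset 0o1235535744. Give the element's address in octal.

0o1256431453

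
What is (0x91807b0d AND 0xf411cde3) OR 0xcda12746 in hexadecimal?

0x91807b0d AND 0xf411cde3 = 0x90004901.
Then OR with 0xcda12746.

0xdda16f47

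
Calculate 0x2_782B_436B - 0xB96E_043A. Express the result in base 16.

0x1BEBD3F31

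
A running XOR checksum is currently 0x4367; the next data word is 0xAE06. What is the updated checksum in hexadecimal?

XOR each hex digit independently (no carries):
  4^A=E, 3^E=D, 6^0=6, 7^6=1

0xED61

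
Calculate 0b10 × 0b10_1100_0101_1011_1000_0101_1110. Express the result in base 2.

0b101100010110111000010111100

Multiply each base-2 digit by 2, carrying:
  0×2 = 0 → write 0
  1×2 = 2 → write 0 carry 1
  1×2+1 = 3 → write 1 carry 1
  1×2+1 = 3 → write 1 carry 1
  1×2+1 = 3 → write 1 carry 1
  0×2+1 = 1 → write 1
  1×2 = 2 → write 0 carry 1
  0×2+1 = 1 → write 1
  0×2 = 0 → write 0
  0×2 = 0 → write 0
  0×2 = 0 → write 0
  1×2 = 2 → write 0 carry 1
  1×2+1 = 3 → write 1 carry 1
  1×2+1 = 3 → write 1 carry 1
  0×2+1 = 1 → write 1
  1×2 = 2 → write 0 carry 1
  1×2+1 = 3 → write 1 carry 1
  0×2+1 = 1 → write 1
  1×2 = 2 → write 0 carry 1
  0×2+1 = 1 → write 1
  0×2 = 0 → write 0
  0×2 = 0 → write 0
  1×2 = 2 → write 0 carry 1
  1×2+1 = 3 → write 1 carry 1
  0×2+1 = 1 → write 1
  1×2 = 2 → write 0 carry 1
  remaining carry: 1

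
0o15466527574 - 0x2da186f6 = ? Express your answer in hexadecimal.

0x3f392886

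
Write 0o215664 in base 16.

0x11bb4

Each octal digit is 3 bits: 2=010 1=001 5=101 6=110 6=110 4=100.
Group the bits into nibbles: 0001 0001 1011 1011 0100 → 11bb4.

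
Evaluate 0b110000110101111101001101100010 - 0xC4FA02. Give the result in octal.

0o6004554540

0b110000110101111101001101100010 = 0o6065751542 in octal.
0xC4FA02 = 0o61175002 in octal.
Subtract column by column in base 8:
  2-2 → 0
  4-0 → 4
  5-0 → 5
  1-5 → 4 (borrow)
  5-7-1 → 5 (borrow)
  7-1-1 → 5
  5-1 → 4
  6-6 → 0
  0-0 → 0
  6-0 → 6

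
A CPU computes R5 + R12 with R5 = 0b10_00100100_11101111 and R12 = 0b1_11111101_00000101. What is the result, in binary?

0b1000010000111110100

Add column by column in base 2, right to left:
  1+1 = 0 carry 1
  1+0+1 = 0 carry 1
  1+1+1 = 1 carry 1
  1+0+1 = 0 carry 1
  0+0+1 = 1
  1+0 = 1
  1+0 = 1
  1+0 = 1
  0+1 = 1
  0+0 = 0
  1+1 = 0 carry 1
  0+1+1 = 0 carry 1
  0+1+1 = 0 carry 1
  1+1+1 = 1 carry 1
  0+1+1 = 0 carry 1
  0+1+1 = 0 carry 1
  0+1+1 = 0 carry 1
  1+0+1 = 0 carry 1
  final carry 1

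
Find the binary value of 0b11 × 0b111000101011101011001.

Multiply each base-2 digit by 3, carrying:
  1×3 = 3 → write 1 carry 1
  0×3+1 = 1 → write 1
  0×3 = 0 → write 0
  1×3 = 3 → write 1 carry 1
  1×3+1 = 4 → write 0 carry 2
  0×3+2 = 2 → write 0 carry 1
  1×3+1 = 4 → write 0 carry 2
  0×3+2 = 2 → write 0 carry 1
  1×3+1 = 4 → write 0 carry 2
  1×3+2 = 5 → write 1 carry 2
  1×3+2 = 5 → write 1 carry 2
  0×3+2 = 2 → write 0 carry 1
  1×3+1 = 4 → write 0 carry 2
  0×3+2 = 2 → write 0 carry 1
  1×3+1 = 4 → write 0 carry 2
  0×3+2 = 2 → write 0 carry 1
  0×3+1 = 1 → write 1
  0×3 = 0 → write 0
  1×3 = 3 → write 1 carry 1
  1×3+1 = 4 → write 0 carry 2
  1×3+2 = 5 → write 1 carry 2
  remaining carry: 10

0b10101010000011000001011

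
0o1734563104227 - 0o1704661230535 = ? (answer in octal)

Subtract column by column in base 8:
  7-5 → 2
  2-3 → 7 (borrow)
  2-5-1 → 4 (borrow)
  4-0-1 → 3
  0-3 → 5 (borrow)
  1-2-1 → 6 (borrow)
  3-1-1 → 1
  6-6 → 0
  5-6 → 7 (borrow)
  4-4-1 → 7 (borrow)
  3-0-1 → 2
  7-7 → 0
  1-1 → 0

0o27701653472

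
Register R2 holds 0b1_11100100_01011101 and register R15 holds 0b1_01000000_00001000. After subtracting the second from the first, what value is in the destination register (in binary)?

0b1010010001010101

Subtract column by column in base 2:
  1-0 → 1
  0-0 → 0
  1-0 → 1
  1-1 → 0
  1-0 → 1
  0-0 → 0
  1-0 → 1
  0-0 → 0
  0-0 → 0
  0-0 → 0
  1-0 → 1
  0-0 → 0
  0-0 → 0
  1-0 → 1
  1-1 → 0
  1-0 → 1
  1-1 → 0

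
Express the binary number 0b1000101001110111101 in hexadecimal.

0x453bd

Group the bits into nibbles: 0100 0101 0011 1011 1101 → 453bd.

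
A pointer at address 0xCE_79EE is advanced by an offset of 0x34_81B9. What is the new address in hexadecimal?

0x102FBA7

Add column by column in base 16, right to left:
  E+9 = 7 carry 1
  E+B+1 = A carry 1
  9+1+1 = B
  7+8 = F
  E+4 = 2 carry 1
  C+3+1 = 0 carry 1
  final carry 1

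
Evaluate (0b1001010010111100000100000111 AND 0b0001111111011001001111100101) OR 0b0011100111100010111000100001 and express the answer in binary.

0b1001010010111100000100000111 AND 0b0001111111011001001111100101 = 0b0001010010011000000100000101.
Then OR with 0b0011100111100010111000100001.

0b11110111111010111100100101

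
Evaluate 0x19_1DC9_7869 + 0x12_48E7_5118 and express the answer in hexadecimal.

0x2B66B0C981

Add column by column in base 16, right to left:
  9+8 = 1 carry 1
  6+1+1 = 8
  8+1 = 9
  7+5 = C
  9+7 = 0 carry 1
  C+E+1 = B carry 1
  D+8+1 = 6 carry 1
  1+4+1 = 6
  9+2 = B
  1+1 = 2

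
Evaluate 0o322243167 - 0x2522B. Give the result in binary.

0b11010001101111010001001100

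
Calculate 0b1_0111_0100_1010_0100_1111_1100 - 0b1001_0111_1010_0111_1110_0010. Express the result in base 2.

0b110111001111110100011010

Subtract column by column in base 2:
  0-0 → 0
  0-1 → 1 (borrow)
  1-0-1 → 0
  1-0 → 1
  1-0 → 1
  1-1 → 0
  1-1 → 0
  1-1 → 0
  0-1 → 1 (borrow)
  0-1-1 → 0 (borrow)
  1-1-1 → 1 (borrow)
  0-0-1 → 1 (borrow)
  0-0-1 → 1 (borrow)
  1-1-1 → 1 (borrow)
  0-0-1 → 1 (borrow)
  1-1-1 → 1 (borrow)
  0-1-1 → 0 (borrow)
  0-1-1 → 0 (borrow)
  1-1-1 → 1 (borrow)
  0-0-1 → 1 (borrow)
  1-1-1 → 1 (borrow)
  1-0-1 → 0
  1-0 → 1
  0-1 → 1 (borrow)
  1-0-1 → 0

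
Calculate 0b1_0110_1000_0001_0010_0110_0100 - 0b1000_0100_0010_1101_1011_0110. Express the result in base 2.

0b111000111110010010101110

Subtract column by column in base 2:
  0-0 → 0
  0-1 → 1 (borrow)
  1-1-1 → 1 (borrow)
  0-0-1 → 1 (borrow)
  0-1-1 → 0 (borrow)
  1-1-1 → 1 (borrow)
  1-0-1 → 0
  0-1 → 1 (borrow)
  0-1-1 → 0 (borrow)
  1-0-1 → 0
  0-1 → 1 (borrow)
  0-1-1 → 0 (borrow)
  1-0-1 → 0
  0-1 → 1 (borrow)
  0-0-1 → 1 (borrow)
  0-0-1 → 1 (borrow)
  0-0-1 → 1 (borrow)
  0-0-1 → 1 (borrow)
  0-1-1 → 0 (borrow)
  1-0-1 → 0
  0-0 → 0
  1-0 → 1
  1-0 → 1
  0-1 → 1 (borrow)
  1-0-1 → 0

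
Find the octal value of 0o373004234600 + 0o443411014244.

0o1036415251044

Add column by column in base 8, right to left:
  0+4 = 4
  0+4 = 4
  6+2 = 0 carry 1
  4+4+1 = 1 carry 1
  3+1+1 = 5
  2+0 = 2
  4+1 = 5
  0+1 = 1
  0+4 = 4
  3+3 = 6
  7+4 = 3 carry 1
  3+4+1 = 0 carry 1
  final carry 1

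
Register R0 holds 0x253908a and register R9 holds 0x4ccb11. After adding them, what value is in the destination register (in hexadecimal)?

0x2a05b9b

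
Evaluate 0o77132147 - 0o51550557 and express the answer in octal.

0o25361370

Subtract column by column in base 8:
  7-7 → 0
  4-5 → 7 (borrow)
  1-5-1 → 3 (borrow)
  2-0-1 → 1
  3-5 → 6 (borrow)
  1-5-1 → 3 (borrow)
  7-1-1 → 5
  7-5 → 2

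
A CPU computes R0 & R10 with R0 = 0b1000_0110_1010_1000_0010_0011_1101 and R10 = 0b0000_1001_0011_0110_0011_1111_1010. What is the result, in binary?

AND bit by bit (1 only where both bits are 1):
  1000011010101000001000111101
& 0000100100110110001111111010
= 0000000000100000001000111000

0b0000000000100000001000111000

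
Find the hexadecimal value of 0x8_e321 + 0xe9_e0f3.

Add column by column in base 16, right to left:
  1+3 = 4
  2+f = 1 carry 1
  3+0+1 = 4
  e+e = c carry 1
  8+9+1 = 2 carry 1
  0+e+1 = f

0xf2c414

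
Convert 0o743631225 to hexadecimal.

0x78F3295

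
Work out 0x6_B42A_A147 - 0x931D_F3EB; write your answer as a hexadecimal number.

Subtract column by column in base 16:
  7-B → C (borrow)
  4-E-1 → 5 (borrow)
  1-3-1 → D (borrow)
  A-F-1 → A (borrow)
  A-D-1 → C (borrow)
  2-1-1 → 0
  4-3 → 1
  B-9 → 2
  6-0 → 6

0x6210CAD5C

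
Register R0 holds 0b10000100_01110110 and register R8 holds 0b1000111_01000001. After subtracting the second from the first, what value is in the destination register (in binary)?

Subtract column by column in base 2:
  0-1 → 1 (borrow)
  1-0-1 → 0
  1-0 → 1
  0-0 → 0
  1-0 → 1
  1-0 → 1
  1-1 → 0
  0-0 → 0
  0-1 → 1 (borrow)
  0-1-1 → 0 (borrow)
  1-1-1 → 1 (borrow)
  0-0-1 → 1 (borrow)
  0-0-1 → 1 (borrow)
  0-0-1 → 1 (borrow)
  0-1-1 → 0 (borrow)
  1-0-1 → 0

0b11110100110101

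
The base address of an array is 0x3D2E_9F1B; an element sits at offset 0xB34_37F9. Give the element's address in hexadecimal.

0x4862D714

Add column by column in base 16, right to left:
  B+9 = 4 carry 1
  1+F+1 = 1 carry 1
  F+7+1 = 7 carry 1
  9+3+1 = D
  E+4 = 2 carry 1
  2+3+1 = 6
  D+B = 8 carry 1
  3+0+1 = 4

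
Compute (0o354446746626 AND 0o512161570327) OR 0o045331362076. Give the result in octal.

0o155371762276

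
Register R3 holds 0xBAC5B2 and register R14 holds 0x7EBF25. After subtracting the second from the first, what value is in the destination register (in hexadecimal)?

Subtract column by column in base 16:
  2-5 → D (borrow)
  B-2-1 → 8
  5-F → 6 (borrow)
  C-B-1 → 0
  A-E → C (borrow)
  B-7-1 → 3

0x3C068D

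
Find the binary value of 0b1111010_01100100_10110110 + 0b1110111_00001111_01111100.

Add column by column in base 2, right to left:
  0+0 = 0
  1+0 = 1
  1+1 = 0 carry 1
  0+1+1 = 0 carry 1
  1+1+1 = 1 carry 1
  1+1+1 = 1 carry 1
  0+1+1 = 0 carry 1
  1+0+1 = 0 carry 1
  0+1+1 = 0 carry 1
  0+1+1 = 0 carry 1
  1+1+1 = 1 carry 1
  0+1+1 = 0 carry 1
  0+0+1 = 1
  1+0 = 1
  1+0 = 1
  0+0 = 0
  0+1 = 1
  1+1 = 0 carry 1
  0+1+1 = 0 carry 1
  1+0+1 = 0 carry 1
  1+1+1 = 1 carry 1
  1+1+1 = 1 carry 1
  1+1+1 = 1 carry 1
  final carry 1

0b111100010111010000110010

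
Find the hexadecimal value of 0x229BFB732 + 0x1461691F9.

Add column by column in base 16, right to left:
  2+9 = B
  3+F = 2 carry 1
  7+1+1 = 9
  B+9 = 4 carry 1
  F+6+1 = 6 carry 1
  B+1+1 = D
  9+6 = F
  2+4 = 6
  2+1 = 3

0x36FD6492B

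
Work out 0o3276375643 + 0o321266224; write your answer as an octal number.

Add column by column in base 8, right to left:
  3+4 = 7
  4+2 = 6
  6+2 = 0 carry 1
  5+6+1 = 4 carry 1
  7+6+1 = 6 carry 1
  3+2+1 = 6
  6+1 = 7
  7+2 = 1 carry 1
  2+3+1 = 6
  3+0 = 3

0o3617664067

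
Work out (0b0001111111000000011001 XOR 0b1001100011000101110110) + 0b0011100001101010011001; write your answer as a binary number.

First 0b0001111111000000011001 XOR 0b1001100011000101110110 = 0b1000011100000101101111.
Add column by column in base 2, right to left:
  1+1 = 0 carry 1
  1+0+1 = 0 carry 1
  1+0+1 = 0 carry 1
  1+1+1 = 1 carry 1
  0+1+1 = 0 carry 1
  1+0+1 = 0 carry 1
  1+0+1 = 0 carry 1
  0+1+1 = 0 carry 1
  1+0+1 = 0 carry 1
  0+1+1 = 0 carry 1
  0+0+1 = 1
  0+1 = 1
  0+1 = 1
  0+0 = 0
  1+0 = 1
  1+0 = 1
  1+0 = 1
  0+1 = 1
  0+1 = 1
  0+1 = 1
  0+0 = 0
  1+0 = 1

0b1011111101110000001000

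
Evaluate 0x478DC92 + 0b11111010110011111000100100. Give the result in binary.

0x478DC92 = 0b100011110001101110010010010 in binary.
Add column by column in base 2, right to left:
  0+0 = 0
  1+0 = 1
  0+1 = 1
  0+0 = 0
  1+0 = 1
  0+1 = 1
  0+0 = 0
  1+0 = 1
  0+0 = 0
  0+1 = 1
  1+1 = 0 carry 1
  1+1+1 = 1 carry 1
  1+1+1 = 1 carry 1
  0+1+1 = 0 carry 1
  1+0+1 = 0 carry 1
  1+0+1 = 0 carry 1
  0+1+1 = 0 carry 1
  0+1+1 = 0 carry 1
  0+0+1 = 1
  1+1 = 0 carry 1
  1+0+1 = 0 carry 1
  1+1+1 = 1 carry 1
  1+1+1 = 1 carry 1
  0+1+1 = 0 carry 1
  0+1+1 = 0 carry 1
  0+1+1 = 0 carry 1
  1+0+1 = 0 carry 1
  final carry 1

0b1000011001000001101010110110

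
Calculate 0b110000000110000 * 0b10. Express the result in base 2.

0b1100000001100000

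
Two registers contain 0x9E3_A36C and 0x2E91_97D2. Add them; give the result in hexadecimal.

Add column by column in base 16, right to left:
  C+2 = E
  6+D = 3 carry 1
  3+7+1 = B
  A+9 = 3 carry 1
  3+1+1 = 5
  E+9 = 7 carry 1
  9+E+1 = 8 carry 1
  0+2+1 = 3

0x38753B3E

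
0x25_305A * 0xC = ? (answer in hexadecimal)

0x1BE4438

Multiply each base-16 digit by 12, carrying:
  A×12 = 120 → write 8 carry 7
  5×12+7 = 67 → write 3 carry 4
  0×12+4 = 4 → write 4
  3×12 = 36 → write 4 carry 2
  5×12+2 = 62 → write E carry 3
  2×12+3 = 27 → write B carry 1
  remaining carry: 1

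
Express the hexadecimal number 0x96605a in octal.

0o45460132

Expand each hex digit to 4 bits: 9=1001 6=0110 6=0110 0=0000 5=0101 a=1010.
Group the bits in threes: 100 101 100 110 000 001 011 010 → 45460132.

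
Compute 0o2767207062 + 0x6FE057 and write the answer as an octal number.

0o3023167211

0x6FE057 = 0o33760127 in octal.
Add column by column in base 8, right to left:
  2+7 = 1 carry 1
  6+2+1 = 1 carry 1
  0+1+1 = 2
  7+0 = 7
  0+6 = 6
  2+7 = 1 carry 1
  7+3+1 = 3 carry 1
  6+3+1 = 2 carry 1
  7+0+1 = 0 carry 1
  2+0+1 = 3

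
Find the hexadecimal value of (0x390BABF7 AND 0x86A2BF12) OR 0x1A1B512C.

0x390BABF7 AND 0x86A2BF12 = 0x0002AB12.
Then OR with 0x1A1B512C.

0x1A1BFB3E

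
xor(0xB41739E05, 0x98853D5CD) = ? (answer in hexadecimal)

XOR each hex digit independently (no carries):
  B^9=2, 4^8=C, 1^8=9, 7^5=2, 3^3=0, 9^D=4, E^5=B, 0^C=C, 5^D=8

0x2C9204BC8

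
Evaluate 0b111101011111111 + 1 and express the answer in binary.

0b111101100000000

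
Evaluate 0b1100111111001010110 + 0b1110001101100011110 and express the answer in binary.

Add column by column in base 2, right to left:
  0+0 = 0
  1+1 = 0 carry 1
  1+1+1 = 1 carry 1
  0+1+1 = 0 carry 1
  1+1+1 = 1 carry 1
  0+0+1 = 1
  1+0 = 1
  0+0 = 0
  0+1 = 1
  1+1 = 0 carry 1
  1+0+1 = 0 carry 1
  1+1+1 = 1 carry 1
  1+1+1 = 1 carry 1
  1+0+1 = 0 carry 1
  1+0+1 = 0 carry 1
  0+0+1 = 1
  0+1 = 1
  1+1 = 0 carry 1
  1+1+1 = 1 carry 1
  final carry 1

0b11011001100101110100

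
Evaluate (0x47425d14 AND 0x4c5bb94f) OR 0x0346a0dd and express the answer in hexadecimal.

0x4746b9dd

0x47425d14 AND 0x4c5bb94f = 0x44421904.
Then OR with 0x0346a0dd.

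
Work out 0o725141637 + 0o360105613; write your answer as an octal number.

Add column by column in base 8, right to left:
  7+3 = 2 carry 1
  3+1+1 = 5
  6+6 = 4 carry 1
  1+5+1 = 7
  4+0 = 4
  1+1 = 2
  5+0 = 5
  2+6 = 0 carry 1
  7+3+1 = 3 carry 1
  final carry 1

0o1305247452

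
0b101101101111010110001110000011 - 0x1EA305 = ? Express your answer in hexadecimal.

0b101101101111010110001110000011 = 0x2DBD6383 in hexadecimal.
Subtract column by column in base 16:
  3-5 → E (borrow)
  8-0-1 → 7
  3-3 → 0
  6-A → C (borrow)
  D-E-1 → E (borrow)
  B-1-1 → 9
  D-0 → D
  2-0 → 2

0x2D9EC07E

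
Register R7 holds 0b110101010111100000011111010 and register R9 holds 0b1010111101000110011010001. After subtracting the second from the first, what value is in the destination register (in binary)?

Subtract column by column in base 2:
  0-1 → 1 (borrow)
  1-0-1 → 0
  0-0 → 0
  1-0 → 1
  1-1 → 0
  1-0 → 1
  1-1 → 0
  1-1 → 0
  0-0 → 0
  0-0 → 0
  0-1 → 1 (borrow)
  0-1-1 → 0 (borrow)
  0-0-1 → 1 (borrow)
  0-0-1 → 1 (borrow)
  1-0-1 → 0
  1-1 → 0
  1-0 → 1
  1-1 → 0
  0-1 → 1 (borrow)
  1-1-1 → 1 (borrow)
  0-1-1 → 0 (borrow)
  1-0-1 → 0
  0-1 → 1 (borrow)
  1-0-1 → 0
  0-1 → 1 (borrow)
  1-0-1 → 0
  1-0 → 1

0b101010011010011010000101001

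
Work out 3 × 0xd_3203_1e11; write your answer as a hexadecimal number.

0x2796095a33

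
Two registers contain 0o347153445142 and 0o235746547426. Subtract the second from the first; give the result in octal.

0o111204675514

Subtract column by column in base 8:
  2-6 → 4 (borrow)
  4-2-1 → 1
  1-4 → 5 (borrow)
  5-7-1 → 5 (borrow)
  4-4-1 → 7 (borrow)
  4-5-1 → 6 (borrow)
  3-6-1 → 4 (borrow)
  5-4-1 → 0
  1-7 → 2 (borrow)
  7-5-1 → 1
  4-3 → 1
  3-2 → 1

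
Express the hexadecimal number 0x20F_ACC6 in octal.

0o203726306

Expand each hex digit to 4 bits: 2=0010 0=0000 F=1111 A=1010 C=1100 C=1100 6=0110.
Group the bits in threes: 010 000 011 111 010 110 011 000 110 → 203726306.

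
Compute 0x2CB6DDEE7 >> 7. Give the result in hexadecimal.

0x596DBBD

7 bits is not a whole number of base-16 digits; in binary: 1011001011011011011101111011100111 >> 7 = 101100101101101101110111101.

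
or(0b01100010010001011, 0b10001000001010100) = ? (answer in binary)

OR bit by bit (1 where either bit is 1):
  01100010010001011
| 10001000001010100
= 11101010011011111

0b11101010011011111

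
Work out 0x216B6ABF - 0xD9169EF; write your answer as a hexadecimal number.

Subtract column by column in base 16:
  F-F → 0
  B-E → D (borrow)
  A-9-1 → 0
  6-6 → 0
  B-1 → A
  6-9 → D (borrow)
  1-D-1 → 3 (borrow)
  2-0-1 → 1

0x13DA00D0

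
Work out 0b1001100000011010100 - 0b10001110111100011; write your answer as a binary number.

Subtract column by column in base 2:
  0-1 → 1 (borrow)
  0-1-1 → 0 (borrow)
  1-0-1 → 0
  0-0 → 0
  1-0 → 1
  0-1 → 1 (borrow)
  1-1-1 → 1 (borrow)
  1-1-1 → 1 (borrow)
  0-1-1 → 0 (borrow)
  0-0-1 → 1 (borrow)
  0-1-1 → 0 (borrow)
  0-1-1 → 0 (borrow)
  0-1-1 → 0 (borrow)
  0-0-1 → 1 (borrow)
  1-0-1 → 0
  1-0 → 1
  0-1 → 1 (borrow)
  0-0-1 → 1 (borrow)
  1-0-1 → 0

0b111010001011110001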